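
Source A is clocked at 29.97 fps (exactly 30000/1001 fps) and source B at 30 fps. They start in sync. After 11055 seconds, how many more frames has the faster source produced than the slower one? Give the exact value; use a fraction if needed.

A emits 30000/1001 × 11055 = 30150000/91 frames; B emits 30 × 11055 = 331650.
Difference = 30150/91 frames (≈ 331.3187); B is ahead of A.

30150/91 frames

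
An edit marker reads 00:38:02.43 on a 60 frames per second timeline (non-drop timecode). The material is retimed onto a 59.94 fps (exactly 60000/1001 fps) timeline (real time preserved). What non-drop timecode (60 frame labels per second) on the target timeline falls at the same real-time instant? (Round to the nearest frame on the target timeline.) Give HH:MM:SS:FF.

Source frame index: (0×3600 + 38×60 + 2) × 60 + 43 = 136963.
Real time: 136963 / (60) = 136963/60 s.
Target frame: (136963/60) × (60000/1001) = 136963000/1001 ≈ 136826.174 → 136826.
At 60 labels/s: frame 136826 → 00:38:00:26.

00:38:00:26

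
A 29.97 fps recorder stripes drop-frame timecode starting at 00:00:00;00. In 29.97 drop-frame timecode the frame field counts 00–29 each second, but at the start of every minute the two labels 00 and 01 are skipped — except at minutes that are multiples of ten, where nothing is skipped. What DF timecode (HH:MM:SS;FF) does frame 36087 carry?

Each 10-minute DF block holds 10 × 60 × 30 − 9 × 2 = 17982 frames. 36087 ÷ 17982 → 2 full blocks, remainder 123.
Within the partial block the first minute is 1800 frames and each further minute 1798, so 0 further minute boundaries passed. Total skipped labels = 18 × 2 + 2 × 0 = 36.
Non-drop label index = 36087 + 36 = 36123; at 30 labels/s that is 00:20:04:03, i.e. DF 00:20:04;03.

00:20:04;03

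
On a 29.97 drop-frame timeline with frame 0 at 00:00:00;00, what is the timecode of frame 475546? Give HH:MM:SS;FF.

Each 10-minute DF block holds 10 × 60 × 30 − 9 × 2 = 17982 frames. 475546 ÷ 17982 → 26 full blocks, remainder 8014.
Within the partial block the first minute is 1800 frames and each further minute 1798, so 4 further minute boundaries passed. Total skipped labels = 18 × 26 + 2 × 4 = 476.
Non-drop label index = 475546 + 476 = 476022; at 30 labels/s that is 04:24:27:12, i.e. DF 04:24:27;12.

04:24:27;12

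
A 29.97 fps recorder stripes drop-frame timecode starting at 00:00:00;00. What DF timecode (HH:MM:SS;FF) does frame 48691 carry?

Ten DF minutes hold 17982 frames, so frame 48691 lies in block 2 (frames 35964–53945) with 12727 frames into that block.
The block's first minute is 1800 frames and the rest 1798 each; 12727 frames reaches minute 7, so 2 × 18 + 7 × 2 = 50 labels have been skipped so far.
Adding those back, label number 48691 + 50 = 48741 at 30 labels/s is 1624 s + 21 f = 0 h 27 min 4 s frame 21, i.e. 00:27:04;21.

00:27:04;21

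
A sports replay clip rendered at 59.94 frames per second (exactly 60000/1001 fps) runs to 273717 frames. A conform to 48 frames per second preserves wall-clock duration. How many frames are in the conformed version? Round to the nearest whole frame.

Frames at target rate = 273717 × (48) / (60000/1001) = 273990717/1250 ≈ 219192.574.
Nearest whole frame: 219193.

219193 frames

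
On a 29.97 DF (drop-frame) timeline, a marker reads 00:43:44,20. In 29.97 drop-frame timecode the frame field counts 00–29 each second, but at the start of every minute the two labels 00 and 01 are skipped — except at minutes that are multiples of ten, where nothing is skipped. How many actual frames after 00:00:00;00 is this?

As if non-drop at 30 labels/s: (0 × 3600 + 43 × 60 + 44) × 30 + 20 = 78740.
Minute boundaries passed: 43; those not divisible by 10: 43 − 4 = 39; dropped labels = 2 × 39 = 78.
Actual frame index = 78740 − 78 = 78662.

78662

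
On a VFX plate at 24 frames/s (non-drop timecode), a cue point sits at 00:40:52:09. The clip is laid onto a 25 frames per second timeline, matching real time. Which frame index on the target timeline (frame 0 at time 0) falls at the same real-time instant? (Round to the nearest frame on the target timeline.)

frame 61309

Source frame index: (0×3600 + 40×60 + 52) × 24 + 9 = 58857.
Real time: 58857 / (24) = 19619/8 s.
Target frame: (19619/8) × (25) = 490475/8 ≈ 61309.375 → 61309.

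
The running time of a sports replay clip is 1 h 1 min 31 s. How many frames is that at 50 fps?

1 h 1 min 31 s = 3691 s.
Frames = 3691 × 50 = 184550.

184550 frames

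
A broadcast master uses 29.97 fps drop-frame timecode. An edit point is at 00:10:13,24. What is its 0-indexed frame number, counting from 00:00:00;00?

Complete 10-minute blocks: 1, each 17982 frames → 17982.
Remaining 0 whole minutes in the current block: 0 frames.
Within the current minute: 13 × 30 + 24 = 414. Total = 17982 + 0 + 414 = 18396.

18396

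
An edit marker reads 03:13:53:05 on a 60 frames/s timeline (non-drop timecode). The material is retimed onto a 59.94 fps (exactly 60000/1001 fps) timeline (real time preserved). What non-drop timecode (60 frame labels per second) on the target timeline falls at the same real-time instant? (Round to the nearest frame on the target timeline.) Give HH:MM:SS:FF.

03:13:41:28

Source frame index: (3×3600 + 13×60 + 53) × 60 + 5 = 697985.
Real time: 697985 / (60) = 139597/12 s.
Target frame: (139597/12) × (60000/1001) = 697985000/1001 ≈ 697287.712 → 697288.
At 60 labels/s: frame 697288 → 03:13:41:28.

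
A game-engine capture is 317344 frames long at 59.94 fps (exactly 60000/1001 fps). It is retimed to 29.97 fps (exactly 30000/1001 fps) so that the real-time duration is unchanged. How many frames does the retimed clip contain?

158672 frames

Target frames = source frames × (target rate / source rate) = 317344 × (30000/1001)/(60000/1001) = 317344 × 1/2 = 158672.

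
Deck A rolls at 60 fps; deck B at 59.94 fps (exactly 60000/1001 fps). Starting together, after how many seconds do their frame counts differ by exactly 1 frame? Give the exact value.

The gap grows by |60000/1001 − 60| = 60/1001 frames per second.
Time for a 1-frame gap: 1 ÷ (60/1001) = 1001/60 s.

1001/60 seconds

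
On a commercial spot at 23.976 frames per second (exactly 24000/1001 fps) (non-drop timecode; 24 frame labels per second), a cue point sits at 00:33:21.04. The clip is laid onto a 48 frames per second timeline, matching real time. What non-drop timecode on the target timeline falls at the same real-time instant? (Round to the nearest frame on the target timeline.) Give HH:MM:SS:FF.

00:33:23:08

Source frame index: (0×3600 + 33×60 + 21) × 24 + 4 = 48028.
Real time: 48028 / (24000/1001) = 12019007/6000 s.
Target frame: (12019007/6000) × (48) = 12019007/125 ≈ 96152.056 → 96152.
At 48 labels/s: frame 96152 → 00:33:23:08.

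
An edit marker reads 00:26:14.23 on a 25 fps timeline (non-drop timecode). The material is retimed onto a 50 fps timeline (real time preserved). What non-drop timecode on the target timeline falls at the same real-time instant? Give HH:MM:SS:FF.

Source frame index: (0×3600 + 26×60 + 14) × 25 + 23 = 39373.
Real time: 39373 / (25) = 39373/25 s.
Target frame: (39373/25) × (50) = 78746.
At 50 labels/s: frame 78746 → 00:26:14:46.

00:26:14:46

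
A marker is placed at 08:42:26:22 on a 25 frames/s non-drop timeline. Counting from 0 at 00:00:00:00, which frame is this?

frame 783672

Total seconds to the label: (8 × 3600 + 42 × 60 + 26) = 31346.
Frame index = 31346 × 25 + 22 = 783672.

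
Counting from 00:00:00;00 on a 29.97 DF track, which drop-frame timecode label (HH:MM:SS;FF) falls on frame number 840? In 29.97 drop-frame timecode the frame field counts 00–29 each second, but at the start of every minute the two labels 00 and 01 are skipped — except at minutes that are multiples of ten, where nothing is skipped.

00:00:28;00

Ten DF minutes hold 17982 frames, so frame 840 lies in block 0 (frames 0–17981) with 840 frames into that block.
The block's first minute is 1800 frames and the rest 1798 each; 840 frames reaches minute 0, so 0 × 18 + 0 × 2 = 0 labels have been skipped so far.
Adding those back, label number 840 + 0 = 840 at 30 labels/s is 28 s + 0 f = 0 h 0 min 28 s frame 0, i.e. 00:00:28;00.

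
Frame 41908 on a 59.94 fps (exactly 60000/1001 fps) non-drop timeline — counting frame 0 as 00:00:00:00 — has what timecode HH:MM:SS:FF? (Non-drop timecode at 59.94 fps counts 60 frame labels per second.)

00:11:38:28

41908 ÷ 60 = 698 full seconds, remainder 28 frames.
698 s = 0 h 11 min 38 s.
Timecode: 00:11:38:28.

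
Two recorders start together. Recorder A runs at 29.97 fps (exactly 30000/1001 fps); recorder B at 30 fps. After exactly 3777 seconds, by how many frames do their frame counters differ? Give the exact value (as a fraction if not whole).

A emits 30000/1001 × 3777 = 113310000/1001 frames; B emits 30 × 3777 = 113310.
Difference = 113310/1001 frames (≈ 113.1968); B is ahead of A.

113310/1001 frames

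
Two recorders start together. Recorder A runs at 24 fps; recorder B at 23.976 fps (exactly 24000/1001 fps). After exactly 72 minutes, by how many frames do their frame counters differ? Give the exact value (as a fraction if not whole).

103680/1001 frames

72 min = 4320 s.
A emits 24 × 4320 = 103680 frames; B emits 24000/1001 × 4320 = 103680000/1001.
Difference = 103680/1001 frames (≈ 103.5764); B is behind A.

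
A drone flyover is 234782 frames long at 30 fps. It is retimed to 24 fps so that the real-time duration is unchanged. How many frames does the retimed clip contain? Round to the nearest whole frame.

187826 frames

Frames at target rate = 234782 × (24) / (30) = 939128/5 ≈ 187825.600.
Nearest whole frame: 187826.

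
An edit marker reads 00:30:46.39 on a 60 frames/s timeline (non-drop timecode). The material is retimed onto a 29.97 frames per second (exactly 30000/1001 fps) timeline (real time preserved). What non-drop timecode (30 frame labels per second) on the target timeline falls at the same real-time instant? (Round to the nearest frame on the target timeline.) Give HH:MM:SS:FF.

Source frame index: (0×3600 + 30×60 + 46) × 60 + 39 = 110799.
Real time: 110799 / (60) = 36933/20 s.
Target frame: (36933/20) × (30000/1001) = 4261500/77 ≈ 55344.156 → 55344.
At 30 labels/s: frame 55344 → 00:30:44:24.

00:30:44:24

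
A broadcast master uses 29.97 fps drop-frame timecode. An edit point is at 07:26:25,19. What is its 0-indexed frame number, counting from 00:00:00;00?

Complete 10-minute blocks: 44, each 17982 frames → 791208.
Remaining 6 whole minutes in the current block: 1800 + 5 × 1798 = 10790 frames.
Within the current minute: 25 × 30 + 19 − 2 = 767 (labels ;00/;01 skipped at this minute). Total = 791208 + 10790 + 767 = 802765.

802765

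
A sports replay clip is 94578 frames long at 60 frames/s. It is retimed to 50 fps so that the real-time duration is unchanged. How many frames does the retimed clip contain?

Frames at target rate = 94578 × (50) / (60) = 78815.

78815 frames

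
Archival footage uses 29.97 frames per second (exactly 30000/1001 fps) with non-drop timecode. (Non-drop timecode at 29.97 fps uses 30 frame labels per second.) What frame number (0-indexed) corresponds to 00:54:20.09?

frame 97809

Total seconds to the label: (0 × 3600 + 54 × 60 + 20) = 3260.
Frame index = 3260 × 30 + 9 = 97809.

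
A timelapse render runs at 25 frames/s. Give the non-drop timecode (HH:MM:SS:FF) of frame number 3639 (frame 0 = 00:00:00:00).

3639 ÷ 25 = 145 full seconds, remainder 14 frames.
145 s = 0 h 2 min 25 s.
Timecode: 00:02:25:14.

00:02:25:14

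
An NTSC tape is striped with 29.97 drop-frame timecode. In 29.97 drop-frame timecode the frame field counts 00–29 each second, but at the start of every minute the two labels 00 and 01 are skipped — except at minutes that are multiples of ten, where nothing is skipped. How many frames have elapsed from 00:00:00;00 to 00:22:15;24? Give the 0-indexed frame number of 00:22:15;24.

40034

Complete 10-minute blocks: 2, each 17982 frames → 35964.
Remaining 2 whole minutes in the current block: 1800 + 1 × 1798 = 3598 frames.
Within the current minute: 15 × 30 + 24 − 2 = 472 (labels ;00/;01 skipped at this minute). Total = 35964 + 3598 + 472 = 40034.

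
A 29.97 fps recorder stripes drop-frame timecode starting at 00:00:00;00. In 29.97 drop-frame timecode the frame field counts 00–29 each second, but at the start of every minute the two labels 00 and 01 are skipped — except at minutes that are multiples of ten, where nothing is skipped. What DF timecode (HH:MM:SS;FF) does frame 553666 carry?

05:07:54;00

Ten DF minutes hold 17982 frames, so frame 553666 lies in block 30 (frames 539460–557441) with 14206 frames into that block.
The block's first minute is 1800 frames and the rest 1798 each; 14206 frames reaches minute 7, so 30 × 18 + 7 × 2 = 554 labels have been skipped so far.
Adding those back, label number 553666 + 554 = 554220 at 30 labels/s is 18474 s + 0 f = 5 h 7 min 54 s frame 0, i.e. 05:07:54;00.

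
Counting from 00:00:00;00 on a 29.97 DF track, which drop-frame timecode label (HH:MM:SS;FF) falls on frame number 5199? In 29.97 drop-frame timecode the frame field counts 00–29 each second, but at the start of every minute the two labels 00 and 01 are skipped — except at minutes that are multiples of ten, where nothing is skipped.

Ten DF minutes hold 17982 frames, so frame 5199 lies in block 0 (frames 0–17981) with 5199 frames into that block.
The block's first minute is 1800 frames and the rest 1798 each; 5199 frames reaches minute 2, so 0 × 18 + 2 × 2 = 4 labels have been skipped so far.
Adding those back, label number 5199 + 4 = 5203 at 30 labels/s is 173 s + 13 f = 0 h 2 min 53 s frame 13, i.e. 00:02:53;13.

00:02:53;13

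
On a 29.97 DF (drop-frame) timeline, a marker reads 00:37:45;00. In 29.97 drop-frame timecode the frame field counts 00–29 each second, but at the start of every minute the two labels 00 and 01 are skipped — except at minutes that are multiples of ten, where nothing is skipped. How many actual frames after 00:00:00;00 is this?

As if non-drop at 30 labels/s: (0 × 3600 + 37 × 60 + 45) × 30 + 0 = 67950.
Minute boundaries passed: 37; those not divisible by 10: 37 − 3 = 34; dropped labels = 2 × 34 = 68.
Actual frame index = 67950 − 68 = 67882.

67882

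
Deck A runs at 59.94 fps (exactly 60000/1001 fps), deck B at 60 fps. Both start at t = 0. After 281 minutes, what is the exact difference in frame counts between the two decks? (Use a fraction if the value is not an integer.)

1011600/1001 frames

281 min = 16860 s.
A emits 60000/1001 × 16860 = 1011600000/1001 frames; B emits 60 × 16860 = 1011600.
Difference = 1011600/1001 frames (≈ 1010.5894); B is ahead of A.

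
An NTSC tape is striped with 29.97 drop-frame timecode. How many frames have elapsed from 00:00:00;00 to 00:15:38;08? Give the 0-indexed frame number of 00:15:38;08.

28120

Complete 10-minute blocks: 1, each 17982 frames → 17982.
Remaining 5 whole minutes in the current block: 1800 + 4 × 1798 = 8992 frames.
Within the current minute: 38 × 30 + 8 − 2 = 1146 (labels ;00/;01 skipped at this minute). Total = 17982 + 8992 + 1146 = 28120.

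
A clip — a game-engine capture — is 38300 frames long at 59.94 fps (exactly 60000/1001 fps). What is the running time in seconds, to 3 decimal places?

Running time = 38300 × 1001/60000 = 383383/600 s ≈ 638.972 s.

638.972 seconds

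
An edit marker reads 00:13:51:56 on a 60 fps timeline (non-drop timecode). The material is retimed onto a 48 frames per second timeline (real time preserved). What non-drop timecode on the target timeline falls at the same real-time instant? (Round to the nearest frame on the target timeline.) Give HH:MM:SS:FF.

00:13:51:45

Source frame index: (0×3600 + 13×60 + 51) × 60 + 56 = 49916.
Real time: 49916 / (60) = 12479/15 s.
Target frame: (12479/15) × (48) = 199664/5 ≈ 39932.800 → 39933.
At 48 labels/s: frame 39933 → 00:13:51:45.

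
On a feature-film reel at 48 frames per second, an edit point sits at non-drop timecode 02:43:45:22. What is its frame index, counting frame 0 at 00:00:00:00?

frame 471622

Total seconds to the label: (2 × 3600 + 43 × 60 + 45) = 9825.
Frame index = 9825 × 48 + 22 = 471622.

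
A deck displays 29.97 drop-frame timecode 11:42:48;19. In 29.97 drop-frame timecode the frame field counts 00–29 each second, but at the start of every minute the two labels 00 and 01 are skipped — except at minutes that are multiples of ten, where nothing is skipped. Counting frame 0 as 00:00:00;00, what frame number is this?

Complete 10-minute blocks: 70, each 17982 frames → 1258740.
Remaining 2 whole minutes in the current block: 1800 + 1 × 1798 = 3598 frames.
Within the current minute: 48 × 30 + 19 − 2 = 1457 (labels ;00/;01 skipped at this minute). Total = 1258740 + 3598 + 1457 = 1263795.

1263795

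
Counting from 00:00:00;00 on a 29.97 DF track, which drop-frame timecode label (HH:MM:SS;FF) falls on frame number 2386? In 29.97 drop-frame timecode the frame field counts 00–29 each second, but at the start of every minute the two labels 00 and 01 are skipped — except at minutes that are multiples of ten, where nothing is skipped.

Ten DF minutes hold 17982 frames, so frame 2386 lies in block 0 (frames 0–17981) with 2386 frames into that block.
The block's first minute is 1800 frames and the rest 1798 each; 2386 frames reaches minute 1, so 0 × 18 + 1 × 2 = 2 labels have been skipped so far.
Adding those back, label number 2386 + 2 = 2388 at 30 labels/s is 79 s + 18 f = 0 h 1 min 19 s frame 18, i.e. 00:01:19;18.

00:01:19;18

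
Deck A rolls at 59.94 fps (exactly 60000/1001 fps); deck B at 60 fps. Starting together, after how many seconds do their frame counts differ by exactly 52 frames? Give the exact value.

13013/15 seconds

The gap grows by |60 − 60000/1001| = 60/1001 frames per second.
Time for a 52-frame gap: 52 ÷ (60/1001) = 13013/15 s.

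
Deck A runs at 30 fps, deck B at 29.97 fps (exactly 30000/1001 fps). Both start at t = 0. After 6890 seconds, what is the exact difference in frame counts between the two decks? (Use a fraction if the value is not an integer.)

A emits 30 × 6890 = 206700 frames; B emits 30000/1001 × 6890 = 15900000/77.
Difference = 15900/77 frames (≈ 206.4935); B is behind A.

15900/77 frames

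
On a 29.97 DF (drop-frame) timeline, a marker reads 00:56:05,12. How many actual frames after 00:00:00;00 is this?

Complete 10-minute blocks: 5, each 17982 frames → 89910.
Remaining 6 whole minutes in the current block: 1800 + 5 × 1798 = 10790 frames.
Within the current minute: 5 × 30 + 12 − 2 = 160 (labels ;00/;01 skipped at this minute). Total = 89910 + 10790 + 160 = 100860.

100860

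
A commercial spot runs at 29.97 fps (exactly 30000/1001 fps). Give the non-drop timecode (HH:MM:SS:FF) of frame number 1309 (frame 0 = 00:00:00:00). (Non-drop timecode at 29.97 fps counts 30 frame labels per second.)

00:00:43:19

1309 ÷ 30 = 43 full seconds, remainder 19 frames.
43 s = 0 h 0 min 43 s.
Timecode: 00:00:43:19.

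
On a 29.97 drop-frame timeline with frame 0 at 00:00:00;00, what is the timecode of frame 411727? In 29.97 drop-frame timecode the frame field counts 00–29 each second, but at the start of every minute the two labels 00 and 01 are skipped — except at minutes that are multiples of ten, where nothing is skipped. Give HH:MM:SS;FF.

03:48:57;29

Each 10-minute DF block holds 10 × 60 × 30 − 9 × 2 = 17982 frames. 411727 ÷ 17982 → 22 full blocks, remainder 16123.
Within the partial block the first minute is 1800 frames and each further minute 1798, so 8 further minute boundaries passed. Total skipped labels = 18 × 22 + 2 × 8 = 412.
Non-drop label index = 411727 + 412 = 412139; at 30 labels/s that is 03:48:57:29, i.e. DF 03:48:57;29.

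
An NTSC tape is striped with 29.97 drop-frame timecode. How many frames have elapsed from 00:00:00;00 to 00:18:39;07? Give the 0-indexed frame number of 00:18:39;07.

As if non-drop at 30 labels/s: (0 × 3600 + 18 × 60 + 39) × 30 + 7 = 33577.
Minute boundaries passed: 18; those not divisible by 10: 18 − 1 = 17; dropped labels = 2 × 17 = 34.
Actual frame index = 33577 − 34 = 33543.

33543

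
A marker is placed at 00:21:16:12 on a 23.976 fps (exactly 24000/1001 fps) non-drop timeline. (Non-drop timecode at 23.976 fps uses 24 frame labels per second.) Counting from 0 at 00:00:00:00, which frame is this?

30636

Total seconds to the label: (0 × 3600 + 21 × 60 + 16) = 1276.
Frame index = 1276 × 24 + 12 = 30636.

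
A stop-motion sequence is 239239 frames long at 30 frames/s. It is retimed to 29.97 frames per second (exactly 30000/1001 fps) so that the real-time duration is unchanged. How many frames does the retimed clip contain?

Target frames = source frames × (target rate / source rate) = 239239 × (30000/1001)/(30) = 239239 × 1000/1001 = 239000.

239000 frames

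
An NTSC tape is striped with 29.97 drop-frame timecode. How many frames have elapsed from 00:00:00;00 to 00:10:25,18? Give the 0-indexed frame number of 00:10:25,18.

Complete 10-minute blocks: 1, each 17982 frames → 17982.
Remaining 0 whole minutes in the current block: 0 frames.
Within the current minute: 25 × 30 + 18 = 768. Total = 17982 + 0 + 768 = 18750.

18750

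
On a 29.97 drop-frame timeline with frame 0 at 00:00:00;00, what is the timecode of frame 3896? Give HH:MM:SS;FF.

00:02:10;00

Each 10-minute DF block holds 10 × 60 × 30 − 9 × 2 = 17982 frames. 3896 ÷ 17982 → 0 full blocks, remainder 3896.
Within the partial block the first minute is 1800 frames and each further minute 1798, so 2 further minute boundaries passed. Total skipped labels = 18 × 0 + 2 × 2 = 4.
Non-drop label index = 3896 + 4 = 3900; at 30 labels/s that is 00:02:10:00, i.e. DF 00:02:10;00.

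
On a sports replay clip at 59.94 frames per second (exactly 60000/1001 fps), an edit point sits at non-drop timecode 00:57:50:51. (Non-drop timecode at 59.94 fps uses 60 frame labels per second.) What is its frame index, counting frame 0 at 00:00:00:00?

frame 208251

Total seconds to the label: (0 × 3600 + 57 × 60 + 50) = 3470.
Frame index = 3470 × 60 + 51 = 208251.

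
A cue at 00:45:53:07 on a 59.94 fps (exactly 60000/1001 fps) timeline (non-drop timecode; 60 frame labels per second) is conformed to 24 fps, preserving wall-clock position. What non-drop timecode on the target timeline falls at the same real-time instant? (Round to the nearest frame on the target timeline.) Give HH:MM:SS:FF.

00:45:55:21

Source frame index: (0×3600 + 45×60 + 53) × 60 + 7 = 165187.
Real time: 165187 / (60000/1001) = 165352187/60000 s.
Target frame: (165352187/60000) × (24) = 165352187/2500 ≈ 66140.875 → 66141.
At 24 labels/s: frame 66141 → 00:45:55:21.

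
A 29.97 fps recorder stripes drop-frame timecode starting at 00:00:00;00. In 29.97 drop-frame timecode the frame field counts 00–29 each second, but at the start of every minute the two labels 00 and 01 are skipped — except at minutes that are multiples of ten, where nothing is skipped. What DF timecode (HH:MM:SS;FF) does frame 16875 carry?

Each 10-minute DF block holds 10 × 60 × 30 − 9 × 2 = 17982 frames. 16875 ÷ 17982 → 0 full blocks, remainder 16875.
Within the partial block the first minute is 1800 frames and each further minute 1798, so 9 further minute boundaries passed. Total skipped labels = 18 × 0 + 2 × 9 = 18.
Non-drop label index = 16875 + 18 = 16893; at 30 labels/s that is 00:09:23:03, i.e. DF 00:09:23;03.

00:09:23;03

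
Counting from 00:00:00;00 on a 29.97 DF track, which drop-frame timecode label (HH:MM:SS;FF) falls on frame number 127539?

01:10:55;15

Each 10-minute DF block holds 10 × 60 × 30 − 9 × 2 = 17982 frames. 127539 ÷ 17982 → 7 full blocks, remainder 1665.
Within the partial block the first minute is 1800 frames and each further minute 1798, so 0 further minute boundaries passed. Total skipped labels = 18 × 7 + 2 × 0 = 126.
Non-drop label index = 127539 + 126 = 127665; at 30 labels/s that is 01:10:55:15, i.e. DF 01:10:55;15.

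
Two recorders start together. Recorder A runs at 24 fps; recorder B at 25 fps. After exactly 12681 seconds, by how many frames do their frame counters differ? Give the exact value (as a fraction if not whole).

A emits 24 × 12681 = 304344 frames; B emits 25 × 12681 = 317025.
Difference = 12681 frames; B is ahead of A.

12681 frames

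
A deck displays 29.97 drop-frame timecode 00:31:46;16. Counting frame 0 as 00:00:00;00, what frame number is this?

Complete 10-minute blocks: 3, each 17982 frames → 53946.
Remaining 1 whole minute in the current block: 1800 + 0 × 1798 = 1800 frames.
Within the current minute: 46 × 30 + 16 − 2 = 1394 (labels ;00/;01 skipped at this minute). Total = 53946 + 1800 + 1394 = 57140.

57140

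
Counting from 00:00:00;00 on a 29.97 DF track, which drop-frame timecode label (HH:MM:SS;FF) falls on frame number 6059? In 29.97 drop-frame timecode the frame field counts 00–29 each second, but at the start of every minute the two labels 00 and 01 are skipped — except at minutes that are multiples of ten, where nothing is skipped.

00:03:22;05

Each 10-minute DF block holds 10 × 60 × 30 − 9 × 2 = 17982 frames. 6059 ÷ 17982 → 0 full blocks, remainder 6059.
Within the partial block the first minute is 1800 frames and each further minute 1798, so 3 further minute boundaries passed. Total skipped labels = 18 × 0 + 2 × 3 = 6.
Non-drop label index = 6059 + 6 = 6065; at 30 labels/s that is 00:03:22:05, i.e. DF 00:03:22;05.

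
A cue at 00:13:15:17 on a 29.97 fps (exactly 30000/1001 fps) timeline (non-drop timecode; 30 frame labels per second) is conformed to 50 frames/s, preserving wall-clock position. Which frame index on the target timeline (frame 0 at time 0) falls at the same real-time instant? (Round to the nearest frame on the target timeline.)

Source frame index: (0×3600 + 13×60 + 15) × 30 + 17 = 23867.
Real time: 23867 / (30000/1001) = 23890867/30000 s.
Target frame: (23890867/30000) × (50) = 23890867/600 ≈ 39818.112 → 39818.

frame 39818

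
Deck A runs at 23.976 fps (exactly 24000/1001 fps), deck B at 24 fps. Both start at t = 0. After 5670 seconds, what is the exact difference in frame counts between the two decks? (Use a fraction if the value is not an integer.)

19440/143 frames

A emits 24000/1001 × 5670 = 19440000/143 frames; B emits 24 × 5670 = 136080.
Difference = 19440/143 frames (≈ 135.9441); B is ahead of A.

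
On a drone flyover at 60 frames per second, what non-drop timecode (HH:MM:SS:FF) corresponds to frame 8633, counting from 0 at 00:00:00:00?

8633 ÷ 60 = 143 full seconds, remainder 53 frames.
143 s = 0 h 2 min 23 s.
Timecode: 00:02:23:53.

00:02:23:53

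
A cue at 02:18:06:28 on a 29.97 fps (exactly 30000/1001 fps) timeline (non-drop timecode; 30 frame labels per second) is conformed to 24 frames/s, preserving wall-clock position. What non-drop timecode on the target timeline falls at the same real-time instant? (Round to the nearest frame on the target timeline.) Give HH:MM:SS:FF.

Source frame index: (2×3600 + 18×60 + 6) × 30 + 28 = 248608.
Real time: 248608 / (30000/1001) = 15553538/1875 s.
Target frame: (15553538/1875) × (24) = 124428304/625 ≈ 199085.286 → 199085.
At 24 labels/s: frame 199085 → 02:18:15:05.

02:18:15:05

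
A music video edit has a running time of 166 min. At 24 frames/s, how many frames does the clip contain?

166 min = 9960 s.
Frames = 9960 × 24 = 239040.

239040 frames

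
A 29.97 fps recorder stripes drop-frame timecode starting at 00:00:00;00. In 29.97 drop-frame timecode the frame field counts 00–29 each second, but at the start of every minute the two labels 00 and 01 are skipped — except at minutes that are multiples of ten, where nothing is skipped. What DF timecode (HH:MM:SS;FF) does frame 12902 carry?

00:07:10;16

Each 10-minute DF block holds 10 × 60 × 30 − 9 × 2 = 17982 frames. 12902 ÷ 17982 → 0 full blocks, remainder 12902.
Within the partial block the first minute is 1800 frames and each further minute 1798, so 7 further minute boundaries passed. Total skipped labels = 18 × 0 + 2 × 7 = 14.
Non-drop label index = 12902 + 14 = 12916; at 30 labels/s that is 00:07:10:16, i.e. DF 00:07:10;16.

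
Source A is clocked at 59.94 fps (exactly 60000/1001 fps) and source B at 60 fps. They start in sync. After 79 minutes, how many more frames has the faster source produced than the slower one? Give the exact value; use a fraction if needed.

284400/1001 frames

79 min = 4740 s.
A emits 60000/1001 × 4740 = 284400000/1001 frames; B emits 60 × 4740 = 284400.
Difference = 284400/1001 frames (≈ 284.1159); B is ahead of A.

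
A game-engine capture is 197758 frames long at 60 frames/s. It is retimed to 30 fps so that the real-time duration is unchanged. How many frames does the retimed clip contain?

98879 frames

Target frames = source frames × (target rate / source rate) = 197758 × (30)/(60) = 197758 × 1/2 = 98879.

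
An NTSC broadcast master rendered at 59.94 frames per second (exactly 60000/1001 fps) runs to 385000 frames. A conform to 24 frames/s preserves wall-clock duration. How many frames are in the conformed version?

154154 frames

Target frames = source frames × (target rate / source rate) = 385000 × (24)/(60000/1001) = 385000 × 1001/2500 = 154154.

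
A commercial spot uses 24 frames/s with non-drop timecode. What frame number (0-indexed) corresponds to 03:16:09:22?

282478

Total seconds to the label: (3 × 3600 + 16 × 60 + 9) = 11769.
Frame index = 11769 × 24 + 22 = 282478.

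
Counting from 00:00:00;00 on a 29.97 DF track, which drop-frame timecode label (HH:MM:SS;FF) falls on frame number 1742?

Ten DF minutes hold 17982 frames, so frame 1742 lies in block 0 (frames 0–17981) with 1742 frames into that block.
The block's first minute is 1800 frames and the rest 1798 each; 1742 frames reaches minute 0, so 0 × 18 + 0 × 2 = 0 labels have been skipped so far.
Adding those back, label number 1742 + 0 = 1742 at 30 labels/s is 58 s + 2 f = 0 h 0 min 58 s frame 2, i.e. 00:00:58;02.

00:00:58;02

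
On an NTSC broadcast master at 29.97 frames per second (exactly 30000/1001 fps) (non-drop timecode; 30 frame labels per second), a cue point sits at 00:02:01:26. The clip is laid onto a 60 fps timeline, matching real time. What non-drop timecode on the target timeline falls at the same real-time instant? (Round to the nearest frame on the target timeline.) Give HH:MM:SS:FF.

Source frame index: (0×3600 + 2×60 + 1) × 30 + 26 = 3656.
Real time: 3656 / (30000/1001) = 457457/3750 s.
Target frame: (457457/3750) × (60) = 914914/125 ≈ 7319.312 → 7319.
At 60 labels/s: frame 7319 → 00:02:01:59.

00:02:01:59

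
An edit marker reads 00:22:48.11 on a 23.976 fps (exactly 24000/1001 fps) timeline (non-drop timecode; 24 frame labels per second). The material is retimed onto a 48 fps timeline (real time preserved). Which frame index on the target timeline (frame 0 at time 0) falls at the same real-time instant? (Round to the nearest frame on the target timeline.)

Source frame index: (0×3600 + 22×60 + 48) × 24 + 11 = 32843.
Real time: 32843 / (24000/1001) = 32875843/24000 s.
Target frame: (32875843/24000) × (48) = 32875843/500 ≈ 65751.686 → 65752.

frame 65752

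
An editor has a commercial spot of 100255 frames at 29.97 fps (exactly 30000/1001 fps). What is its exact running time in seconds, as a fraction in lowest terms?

20071051/6000 seconds

Running time = 100255 ÷ (30000/1001) = 100255 × 1001/30000 = 20071051/6000 s.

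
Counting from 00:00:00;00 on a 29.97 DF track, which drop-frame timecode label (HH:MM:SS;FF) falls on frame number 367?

Each 10-minute DF block holds 10 × 60 × 30 − 9 × 2 = 17982 frames. 367 ÷ 17982 → 0 full blocks, remainder 367.
Within the partial block the first minute is 1800 frames and each further minute 1798, so 0 further minute boundaries passed. Total skipped labels = 18 × 0 + 2 × 0 = 0.
Non-drop label index = 367 + 0 = 367; at 30 labels/s that is 00:00:12:07, i.e. DF 00:00:12;07.

00:00:12;07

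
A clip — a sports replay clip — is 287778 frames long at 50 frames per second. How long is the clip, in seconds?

Running time = 287778 / (50) = 5755.56 s.

5755.56 seconds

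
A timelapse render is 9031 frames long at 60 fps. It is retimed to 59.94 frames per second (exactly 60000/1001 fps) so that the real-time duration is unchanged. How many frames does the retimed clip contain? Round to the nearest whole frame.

9022 frames

Frames at target rate = 9031 × (60000/1001) / (60) = 821000/91 ≈ 9021.978.
Nearest whole frame: 9022.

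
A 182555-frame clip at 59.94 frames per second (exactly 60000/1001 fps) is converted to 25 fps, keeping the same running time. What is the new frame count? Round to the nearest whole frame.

Frames at target rate = 182555 × (25) / (60000/1001) = 36547511/480 ≈ 76140.648.
Nearest whole frame: 76141.

76141 frames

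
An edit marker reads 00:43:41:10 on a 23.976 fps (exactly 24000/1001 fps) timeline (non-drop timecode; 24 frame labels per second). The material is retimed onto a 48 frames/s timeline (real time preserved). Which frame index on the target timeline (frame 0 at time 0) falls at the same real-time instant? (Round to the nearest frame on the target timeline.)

Source frame index: (0×3600 + 43×60 + 41) × 24 + 10 = 62914.
Real time: 62914 / (24000/1001) = 31488457/12000 s.
Target frame: (31488457/12000) × (48) = 31488457/250 ≈ 125953.828 → 125954.

frame 125954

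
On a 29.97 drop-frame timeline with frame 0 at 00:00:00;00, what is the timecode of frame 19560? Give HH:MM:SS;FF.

00:10:52;18

Ten DF minutes hold 17982 frames, so frame 19560 lies in block 1 (frames 17982–35963) with 1578 frames into that block.
The block's first minute is 1800 frames and the rest 1798 each; 1578 frames reaches minute 0, so 1 × 18 + 0 × 2 = 18 labels have been skipped so far.
Adding those back, label number 19560 + 18 = 19578 at 30 labels/s is 652 s + 18 f = 0 h 10 min 52 s frame 18, i.e. 00:10:52;18.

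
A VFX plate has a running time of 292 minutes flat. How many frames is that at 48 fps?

292 min = 17520 s.
Frames = 17520 × 48 = 840960.

840960 frames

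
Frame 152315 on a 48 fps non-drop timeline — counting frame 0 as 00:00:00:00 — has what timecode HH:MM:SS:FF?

152315 ÷ 48 = 3173 full seconds, remainder 11 frames.
3173 s = 0 h 52 min 53 s.
Timecode: 00:52:53:11.

00:52:53:11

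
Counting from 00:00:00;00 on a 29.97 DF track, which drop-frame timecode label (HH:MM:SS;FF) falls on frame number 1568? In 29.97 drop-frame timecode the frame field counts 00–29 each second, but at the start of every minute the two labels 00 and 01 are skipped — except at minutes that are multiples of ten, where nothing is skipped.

00:00:52;08

Ten DF minutes hold 17982 frames, so frame 1568 lies in block 0 (frames 0–17981) with 1568 frames into that block.
The block's first minute is 1800 frames and the rest 1798 each; 1568 frames reaches minute 0, so 0 × 18 + 0 × 2 = 0 labels have been skipped so far.
Adding those back, label number 1568 + 0 = 1568 at 30 labels/s is 52 s + 8 f = 0 h 0 min 52 s frame 8, i.e. 00:00:52;08.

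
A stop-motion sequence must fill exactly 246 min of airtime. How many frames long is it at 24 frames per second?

354240 frames

246 min = 14760 s.
Frames = 14760 × 24 = 354240.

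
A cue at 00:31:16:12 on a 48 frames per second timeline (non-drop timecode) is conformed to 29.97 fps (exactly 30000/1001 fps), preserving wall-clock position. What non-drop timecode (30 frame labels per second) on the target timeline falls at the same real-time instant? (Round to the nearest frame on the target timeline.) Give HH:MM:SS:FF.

Source frame index: (0×3600 + 31×60 + 16) × 48 + 12 = 90060.
Real time: 90060 / (48) = 7505/4 s.
Target frame: (7505/4) × (30000/1001) = 56287500/1001 ≈ 56231.269 → 56231.
At 30 labels/s: frame 56231 → 00:31:14:11.

00:31:14:11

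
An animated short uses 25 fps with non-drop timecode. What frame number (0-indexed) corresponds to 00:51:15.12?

Total seconds to the label: (0 × 3600 + 51 × 60 + 15) = 3075.
Frame index = 3075 × 25 + 12 = 76887.

frame 76887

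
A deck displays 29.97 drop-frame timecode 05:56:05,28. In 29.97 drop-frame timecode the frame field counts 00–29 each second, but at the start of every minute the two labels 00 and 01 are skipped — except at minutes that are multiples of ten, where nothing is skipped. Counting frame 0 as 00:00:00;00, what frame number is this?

Complete 10-minute blocks: 35, each 17982 frames → 629370.
Remaining 6 whole minutes in the current block: 1800 + 5 × 1798 = 10790 frames.
Within the current minute: 5 × 30 + 28 − 2 = 176 (labels ;00/;01 skipped at this minute). Total = 629370 + 10790 + 176 = 640336.

640336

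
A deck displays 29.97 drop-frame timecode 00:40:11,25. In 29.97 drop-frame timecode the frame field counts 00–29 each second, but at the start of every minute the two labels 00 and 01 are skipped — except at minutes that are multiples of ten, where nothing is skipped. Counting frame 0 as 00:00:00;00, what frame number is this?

72283

Complete 10-minute blocks: 4, each 17982 frames → 71928.
Remaining 0 whole minutes in the current block: 0 frames.
Within the current minute: 11 × 30 + 25 = 355. Total = 71928 + 0 + 355 = 72283.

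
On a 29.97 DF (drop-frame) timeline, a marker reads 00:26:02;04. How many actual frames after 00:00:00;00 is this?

46816

Complete 10-minute blocks: 2, each 17982 frames → 35964.
Remaining 6 whole minutes in the current block: 1800 + 5 × 1798 = 10790 frames.
Within the current minute: 2 × 30 + 4 − 2 = 62 (labels ;00/;01 skipped at this minute). Total = 35964 + 10790 + 62 = 46816.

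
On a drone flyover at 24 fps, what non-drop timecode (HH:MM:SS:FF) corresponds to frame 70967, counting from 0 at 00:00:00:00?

70967 ÷ 24 = 2956 full seconds, remainder 23 frames.
2956 s = 0 h 49 min 16 s.
Timecode: 00:49:16:23.

00:49:16:23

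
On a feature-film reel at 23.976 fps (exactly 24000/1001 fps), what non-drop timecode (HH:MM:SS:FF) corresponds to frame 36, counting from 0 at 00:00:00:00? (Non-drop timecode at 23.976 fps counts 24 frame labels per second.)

36 ÷ 24 = 1 full seconds, remainder 12 frames.
1 s = 0 h 0 min 1 s.
Timecode: 00:00:01:12.

00:00:01:12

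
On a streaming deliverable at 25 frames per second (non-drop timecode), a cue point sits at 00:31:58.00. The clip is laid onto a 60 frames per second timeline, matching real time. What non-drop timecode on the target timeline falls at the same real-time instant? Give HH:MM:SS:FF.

Source frame index: (0×3600 + 31×60 + 58) × 25 + 0 = 47950.
Real time: 47950 / (25) = 1918 s.
Target frame: (1918) × (60) = 115080.
At 60 labels/s: frame 115080 → 00:31:58:00.

00:31:58:00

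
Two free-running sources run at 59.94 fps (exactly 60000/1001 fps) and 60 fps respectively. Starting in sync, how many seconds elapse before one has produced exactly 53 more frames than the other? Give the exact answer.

The gap grows by |60 − 60000/1001| = 60/1001 frames per second.
Time for a 53-frame gap: 53 ÷ (60/1001) = 53053/60 s.

53053/60 seconds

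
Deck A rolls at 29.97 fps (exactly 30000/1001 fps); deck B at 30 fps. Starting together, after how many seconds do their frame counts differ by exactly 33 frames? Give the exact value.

1101.1 seconds

The gap grows by |30 − 30000/1001| = 30/1001 frames per second.
Time for a 33-frame gap: 33 ÷ (30/1001) = 1101.1 s.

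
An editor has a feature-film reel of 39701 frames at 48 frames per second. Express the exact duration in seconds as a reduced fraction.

Running time = 39701 ÷ (48) = 39701 × 1/48 = 39701/48 s.

39701/48 seconds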